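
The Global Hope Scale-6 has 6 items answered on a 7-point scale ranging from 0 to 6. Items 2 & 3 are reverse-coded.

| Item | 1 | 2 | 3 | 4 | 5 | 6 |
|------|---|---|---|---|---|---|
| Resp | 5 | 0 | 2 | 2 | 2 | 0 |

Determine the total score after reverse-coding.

19

Reversing items 2 and 3 with 6 − raw:
Total = 5 + (6−0) + (6−2) + 2 + 2 + 0
      = 5 + 6 + 4 + 2 + 2 + 0 = 19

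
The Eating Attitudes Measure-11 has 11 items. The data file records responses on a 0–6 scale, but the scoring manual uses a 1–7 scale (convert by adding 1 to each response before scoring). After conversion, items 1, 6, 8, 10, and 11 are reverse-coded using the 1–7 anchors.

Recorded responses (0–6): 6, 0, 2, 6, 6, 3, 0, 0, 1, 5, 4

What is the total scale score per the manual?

Convert to 1–7: 7, 1, 3, 7, 7, 4, 1, 1, 2, 6, 5
Reverse-coded (on a 1–7 scale, reversed = 8 − raw):
  item 1: 8 − 7 = 1
  item 6: 8 − 4 = 4
  item 8: 8 − 1 = 7
  item 10: 8 − 6 = 2
  item 11: 8 − 5 = 3
Scored: 1, 1, 3, 7, 7, 4, 1, 7, 2, 2, 3
Total = 38

38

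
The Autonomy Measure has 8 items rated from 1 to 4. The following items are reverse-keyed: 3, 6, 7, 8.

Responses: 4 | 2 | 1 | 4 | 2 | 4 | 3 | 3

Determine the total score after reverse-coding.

21

Reversing items 3, 6, 7 and 8 with 5 − raw:
Total = 4 + 2 + (5−1) + 4 + 2 + (5−4) + (5−3) + (5−3)
      = 4 + 2 + 4 + 4 + 2 + 1 + 2 + 2 = 21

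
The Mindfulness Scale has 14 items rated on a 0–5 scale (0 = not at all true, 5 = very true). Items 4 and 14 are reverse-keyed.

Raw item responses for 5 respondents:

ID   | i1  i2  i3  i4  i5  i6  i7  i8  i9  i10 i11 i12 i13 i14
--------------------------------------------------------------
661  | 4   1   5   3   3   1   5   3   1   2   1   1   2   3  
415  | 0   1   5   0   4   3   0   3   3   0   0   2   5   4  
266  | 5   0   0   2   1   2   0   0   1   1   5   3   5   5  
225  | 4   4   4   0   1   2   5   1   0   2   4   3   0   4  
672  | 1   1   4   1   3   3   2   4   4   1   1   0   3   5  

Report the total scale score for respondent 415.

Respondent 415 raw: 0, 1, 5, 0, 4, 3, 0, 3, 3, 0, 0, 2, 5, 4.
Reverse-coded (on a 0–5 scale, reversed = 5 − raw):
  item 1: 0
  item 2: 1
  item 3: 5
  item 4: 5 − 0 = 5
  item 5: 4
  item 6: 3
  item 7: 0
  item 8: 3
  item 9: 3
  item 10: 0
  item 11: 0
  item 12: 2
  item 13: 5
  item 14: 5 − 4 = 1
Sum = 0 + 1 + 5 + 5 + 4 + 3 + 0 + 3 + 3 + 0 + 0 + 2 + 5 + 1 = 32

32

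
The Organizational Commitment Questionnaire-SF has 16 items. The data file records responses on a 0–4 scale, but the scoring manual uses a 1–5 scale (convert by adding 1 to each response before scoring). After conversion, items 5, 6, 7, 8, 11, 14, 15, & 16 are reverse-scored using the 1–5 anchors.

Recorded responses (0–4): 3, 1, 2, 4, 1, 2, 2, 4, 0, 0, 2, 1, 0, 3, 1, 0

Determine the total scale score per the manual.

Convert to 1–5: 4, 2, 3, 5, 2, 3, 3, 5, 1, 1, 3, 2, 1, 4, 2, 1
Reverse-coded (reverse-coded value = 6 − response):
  item 5: 6 − 2 = 4
  item 6: 6 − 3 = 3
  item 7: 6 − 3 = 3
  item 8: 6 − 5 = 1
  item 11: 6 − 3 = 3
  item 14: 6 − 4 = 2
  item 15: 6 − 2 = 4
  item 16: 6 − 1 = 5
Scored: 4, 2, 3, 5, 4, 3, 3, 1, 1, 1, 3, 2, 1, 2, 4, 5
Total = 44

44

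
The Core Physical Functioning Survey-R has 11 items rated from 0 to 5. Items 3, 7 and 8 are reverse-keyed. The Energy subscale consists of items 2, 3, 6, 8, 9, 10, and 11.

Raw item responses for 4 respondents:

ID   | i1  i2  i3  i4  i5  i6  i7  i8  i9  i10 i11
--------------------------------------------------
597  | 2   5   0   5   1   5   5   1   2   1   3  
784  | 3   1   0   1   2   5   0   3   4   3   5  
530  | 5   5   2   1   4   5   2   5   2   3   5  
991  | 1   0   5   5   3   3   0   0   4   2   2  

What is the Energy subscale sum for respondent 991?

Respondent 991 raw: 1, 0, 5, 5, 3, 3, 0, 0, 4, 2, 2.
Energy items: 2, 3, 6, 8, 9, 10, 11.
Reverse-coded (reverse-coded value = 5 − response):
  item 2: 0
  item 3: 5 − 5 = 0
  item 6: 3
  item 8: 5 − 0 = 5
  item 9: 4
  item 10: 2
  item 11: 2
Sum = 0 + 0 + 3 + 5 + 4 + 2 + 2 = 16

16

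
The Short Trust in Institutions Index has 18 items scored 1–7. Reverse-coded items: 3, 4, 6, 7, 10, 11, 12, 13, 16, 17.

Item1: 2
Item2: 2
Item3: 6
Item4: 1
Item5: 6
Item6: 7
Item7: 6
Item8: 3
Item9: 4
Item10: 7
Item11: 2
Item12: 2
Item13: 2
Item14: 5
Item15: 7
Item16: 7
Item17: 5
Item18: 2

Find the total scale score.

Reverse-coded items use 8 − raw:
  item 3: 8 − 6 = 2
  item 4: 8 − 1 = 7
  item 6: 8 − 7 = 1
  item 7: 8 − 6 = 2
  item 10: 8 − 7 = 1
  item 11: 8 − 2 = 6
  item 12: 8 − 2 = 6
  item 13: 8 − 2 = 6
  item 16: 8 − 7 = 1
  item 17: 8 − 5 = 3
Scored responses: 2, 2, 2, 7, 6, 1, 2, 3, 4, 1, 6, 6, 6, 5, 7, 1, 3, 2
Total = 2 + 2 + 2 + 7 + 6 + 1 + 2 + 3 + 4 + 1 + 6 + 6 + 6 + 5 + 7 + 1 + 3 + 2 = 66

66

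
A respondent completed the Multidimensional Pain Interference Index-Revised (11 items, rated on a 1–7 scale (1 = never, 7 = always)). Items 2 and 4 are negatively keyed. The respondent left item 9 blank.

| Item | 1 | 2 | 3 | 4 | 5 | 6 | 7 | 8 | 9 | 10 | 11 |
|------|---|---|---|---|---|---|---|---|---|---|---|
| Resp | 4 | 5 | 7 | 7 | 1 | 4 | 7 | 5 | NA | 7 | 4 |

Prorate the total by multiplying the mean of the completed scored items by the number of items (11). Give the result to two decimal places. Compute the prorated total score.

47.30

Reverse-coded (reverse-coded value = 8 − response):
  item 2: 8 − 5 = 3
  item 4: 8 − 7 = 1
Completed scored items (10 of 11): 4, 3, 7, 1, 1, 4, 7, 5, 7, 4; sum = 43.
Person mean = 43 / 10 ≈ 4.3000
Prorated total = (43 / 10) × 11 = 47.30 (to 2 dp)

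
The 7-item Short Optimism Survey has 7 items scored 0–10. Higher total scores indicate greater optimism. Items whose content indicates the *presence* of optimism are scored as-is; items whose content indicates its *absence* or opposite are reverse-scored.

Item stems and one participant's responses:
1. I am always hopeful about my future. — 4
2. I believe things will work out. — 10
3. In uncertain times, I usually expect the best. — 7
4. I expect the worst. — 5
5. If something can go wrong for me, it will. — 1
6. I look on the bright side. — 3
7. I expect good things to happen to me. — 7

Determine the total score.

45

Items 4, 5 describe the absence/opposite of optimism → reverse-score.
on a 0–10 scale, reversed = 10 − raw.
  item 1: 4
  item 2: 10
  item 3: 7
  item 4: 10 − 5 = 5
  item 5: 10 − 1 = 9
  item 6: 3
  item 7: 7
Total = 4 + 10 + 7 + 5 + 9 + 3 + 7 = 45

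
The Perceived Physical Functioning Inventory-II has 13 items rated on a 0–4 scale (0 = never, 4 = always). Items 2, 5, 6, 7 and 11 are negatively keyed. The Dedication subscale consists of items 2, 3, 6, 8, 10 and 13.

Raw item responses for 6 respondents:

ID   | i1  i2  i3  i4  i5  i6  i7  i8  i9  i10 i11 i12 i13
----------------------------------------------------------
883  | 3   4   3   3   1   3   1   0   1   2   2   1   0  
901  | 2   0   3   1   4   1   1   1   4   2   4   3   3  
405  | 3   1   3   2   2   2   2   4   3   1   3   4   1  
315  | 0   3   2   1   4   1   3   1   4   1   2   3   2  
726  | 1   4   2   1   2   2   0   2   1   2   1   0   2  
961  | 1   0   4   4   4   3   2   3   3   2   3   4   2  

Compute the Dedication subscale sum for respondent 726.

Respondent 726 raw: 1, 4, 2, 1, 2, 2, 0, 2, 1, 2, 1, 0, 2.
Dedication items: 2, 3, 6, 8, 10, 13.
Reverse-coded (reverse-coded value = 4 − response):
  item 2: 4 − 4 = 0
  item 3: 2
  item 6: 4 − 2 = 2
  item 8: 2
  item 10: 2
  item 13: 2
Sum = 0 + 2 + 2 + 2 + 2 + 2 = 10

10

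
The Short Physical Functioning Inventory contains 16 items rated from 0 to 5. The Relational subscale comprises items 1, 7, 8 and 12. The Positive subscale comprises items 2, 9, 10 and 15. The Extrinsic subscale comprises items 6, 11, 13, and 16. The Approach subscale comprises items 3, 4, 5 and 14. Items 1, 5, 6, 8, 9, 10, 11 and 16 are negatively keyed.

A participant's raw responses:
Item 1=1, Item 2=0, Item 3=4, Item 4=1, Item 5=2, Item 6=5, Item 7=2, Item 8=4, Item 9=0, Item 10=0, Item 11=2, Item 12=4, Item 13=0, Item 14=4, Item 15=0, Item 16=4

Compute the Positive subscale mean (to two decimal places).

Positive items: 2, 9, 10, 15.
Of these, items 9 and 10 are negatively keyed; reverse-coded value = 5 − response.
  item 2: 0
  item 9: 5 − 0 = 5
  item 10: 5 − 0 = 5
  item 15: 0
Sum = 0 + 5 + 5 + 0 = 10
Mean = 10 / 4 = 2.50

2.50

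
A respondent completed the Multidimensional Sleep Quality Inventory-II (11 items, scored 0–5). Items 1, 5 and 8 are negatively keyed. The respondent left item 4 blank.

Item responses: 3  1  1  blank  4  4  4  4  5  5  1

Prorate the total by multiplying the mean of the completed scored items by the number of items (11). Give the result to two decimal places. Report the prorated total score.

27.50

Reverse-coded (reverse-coded value = 5 − response):
  item 1: 5 − 3 = 2
  item 5: 5 − 4 = 1
  item 8: 5 − 4 = 1
Completed scored items (10 of 11): 2, 1, 1, 1, 4, 4, 1, 5, 5, 1; sum = 25.
Person mean = 25 / 10 ≈ 2.5000
Prorated total = (25 / 10) × 11 = 27.50 (to 2 dp)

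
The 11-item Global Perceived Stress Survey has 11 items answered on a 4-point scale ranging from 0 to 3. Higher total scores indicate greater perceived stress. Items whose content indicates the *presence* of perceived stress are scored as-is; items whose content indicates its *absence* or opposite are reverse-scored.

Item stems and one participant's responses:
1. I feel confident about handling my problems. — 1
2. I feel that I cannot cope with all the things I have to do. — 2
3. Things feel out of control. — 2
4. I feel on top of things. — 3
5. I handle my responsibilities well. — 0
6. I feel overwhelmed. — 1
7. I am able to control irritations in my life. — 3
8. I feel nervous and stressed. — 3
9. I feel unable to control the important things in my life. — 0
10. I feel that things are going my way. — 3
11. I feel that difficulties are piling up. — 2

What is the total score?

15

Items 1, 4, 5, 7, 10 describe the absence/opposite of perceived stress → reverse-score.
reversed = (0+3) − raw = 3 − raw.
  item 1: 3 − 1 = 2
  item 2: 2
  item 3: 2
  item 4: 3 − 3 = 0
  item 5: 3 − 0 = 3
  item 6: 1
  item 7: 3 − 3 = 0
  item 8: 3
  item 9: 0
  item 10: 3 − 3 = 0
  item 11: 2
Total = 2 + 2 + 2 + 0 + 3 + 1 + 0 + 3 + 0 + 0 + 2 = 15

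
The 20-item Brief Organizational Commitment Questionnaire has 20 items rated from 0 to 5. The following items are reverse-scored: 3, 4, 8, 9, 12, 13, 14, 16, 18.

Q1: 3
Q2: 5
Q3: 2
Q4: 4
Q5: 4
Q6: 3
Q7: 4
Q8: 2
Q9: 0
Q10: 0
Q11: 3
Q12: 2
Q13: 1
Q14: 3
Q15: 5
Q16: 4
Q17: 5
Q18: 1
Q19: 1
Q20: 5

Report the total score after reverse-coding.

64

Reverse-coded items (on a 0–5 scale, reversed = 5 − raw):
  item 3: 5 − 2 = 3
  item 4: 5 − 4 = 1
  item 8: 5 − 2 = 3
  item 9: 5 − 0 = 5
  item 12: 5 − 2 = 3
  item 13: 5 − 1 = 4
  item 14: 5 − 3 = 2
  item 16: 5 − 4 = 1
  item 18: 5 − 1 = 4
Scored responses: 3, 5, 3, 1, 4, 3, 4, 3, 5, 0, 3, 3, 4, 2, 5, 1, 5, 4, 1, 5
Total = 3 + 5 + 3 + 1 + 4 + 3 + 4 + 3 + 5 + 0 + 3 + 3 + 4 + 2 + 5 + 1 + 5 + 4 + 1 + 5 = 64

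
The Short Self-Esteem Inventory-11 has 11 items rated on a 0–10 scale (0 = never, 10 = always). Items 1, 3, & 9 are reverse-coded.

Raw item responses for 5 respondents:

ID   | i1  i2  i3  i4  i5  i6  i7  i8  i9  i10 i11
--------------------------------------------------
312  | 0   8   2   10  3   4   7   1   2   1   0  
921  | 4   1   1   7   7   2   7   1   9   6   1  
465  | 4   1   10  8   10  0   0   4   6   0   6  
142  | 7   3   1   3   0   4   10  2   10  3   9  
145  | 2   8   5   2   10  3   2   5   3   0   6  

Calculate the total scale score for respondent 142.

46

Respondent 142 raw: 7, 3, 1, 3, 0, 4, 10, 2, 10, 3, 9.
Reverse-coded (reversed = (0+10) − raw = 10 − raw):
  item 1: 10 − 7 = 3
  item 2: 3
  item 3: 10 − 1 = 9
  item 4: 3
  item 5: 0
  item 6: 4
  item 7: 10
  item 8: 2
  item 9: 10 − 10 = 0
  item 10: 3
  item 11: 9
Sum = 3 + 3 + 9 + 3 + 0 + 4 + 10 + 2 + 0 + 3 + 9 = 46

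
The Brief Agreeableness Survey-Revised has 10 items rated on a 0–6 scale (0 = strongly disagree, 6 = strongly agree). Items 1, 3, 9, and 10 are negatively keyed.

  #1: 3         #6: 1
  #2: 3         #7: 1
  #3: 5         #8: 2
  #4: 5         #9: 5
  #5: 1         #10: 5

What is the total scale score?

Raw sum = 31. Negatively keyed items: 1, 3, 9, 10; their raw sum = 18.
Each reversal replaces raw with 6 − raw, changing the total by 6 − 2·raw per item.
Total = 31 + 4·6 − 2·18 = 31 + 24 − 36 = 19

19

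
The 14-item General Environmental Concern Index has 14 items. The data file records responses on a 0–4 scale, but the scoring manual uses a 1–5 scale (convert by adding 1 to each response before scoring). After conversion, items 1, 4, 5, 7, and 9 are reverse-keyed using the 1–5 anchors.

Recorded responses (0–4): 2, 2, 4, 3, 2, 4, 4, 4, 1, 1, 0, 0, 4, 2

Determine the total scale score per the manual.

43

Convert to 1–5: 3, 3, 5, 4, 3, 5, 5, 5, 2, 2, 1, 1, 5, 3
Reverse-coded (reverse-coded value = 6 − response):
  item 1: 6 − 3 = 3
  item 4: 6 − 4 = 2
  item 5: 6 − 3 = 3
  item 7: 6 − 5 = 1
  item 9: 6 − 2 = 4
Scored: 3, 3, 5, 2, 3, 5, 1, 5, 4, 2, 1, 1, 5, 3
Total = 43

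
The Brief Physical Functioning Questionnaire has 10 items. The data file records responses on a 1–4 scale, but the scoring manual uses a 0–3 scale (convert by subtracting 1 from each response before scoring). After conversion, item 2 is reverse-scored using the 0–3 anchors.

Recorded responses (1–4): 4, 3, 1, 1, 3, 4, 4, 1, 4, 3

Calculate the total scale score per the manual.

17

Convert to 0–3: 3, 2, 0, 0, 2, 3, 3, 0, 3, 2
Reverse-coded (reverse-coded value = 3 − response):
  item 2: 3 − 2 = 1
Scored: 3, 1, 0, 0, 2, 3, 3, 0, 3, 2
Total = 17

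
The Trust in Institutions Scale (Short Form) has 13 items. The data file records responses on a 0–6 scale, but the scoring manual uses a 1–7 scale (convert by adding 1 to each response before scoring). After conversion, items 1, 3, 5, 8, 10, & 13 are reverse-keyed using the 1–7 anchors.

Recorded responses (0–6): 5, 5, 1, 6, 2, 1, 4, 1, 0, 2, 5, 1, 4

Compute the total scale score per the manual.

Convert to 1–7: 6, 6, 2, 7, 3, 2, 5, 2, 1, 3, 6, 2, 5
Reverse-coded (on a 1–7 scale, reversed = 8 − raw):
  item 1: 8 − 6 = 2
  item 3: 8 − 2 = 6
  item 5: 8 − 3 = 5
  item 8: 8 − 2 = 6
  item 10: 8 − 3 = 5
  item 13: 8 − 5 = 3
Scored: 2, 6, 6, 7, 5, 2, 5, 6, 1, 5, 6, 2, 3
Total = 56

56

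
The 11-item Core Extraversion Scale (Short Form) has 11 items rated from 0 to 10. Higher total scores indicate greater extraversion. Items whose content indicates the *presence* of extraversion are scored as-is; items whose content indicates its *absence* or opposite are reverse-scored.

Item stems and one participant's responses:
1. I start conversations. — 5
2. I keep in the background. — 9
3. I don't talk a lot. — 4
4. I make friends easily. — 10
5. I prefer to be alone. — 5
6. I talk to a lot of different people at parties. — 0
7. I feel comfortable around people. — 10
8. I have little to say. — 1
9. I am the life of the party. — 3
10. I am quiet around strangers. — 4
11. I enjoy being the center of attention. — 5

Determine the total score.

Items 2, 3, 5, 8, 10 describe the absence/opposite of extraversion → reverse-score.
reversed = (0+10) − raw = 10 − raw.
  item 1: 5
  item 2: 10 − 9 = 1
  item 3: 10 − 4 = 6
  item 4: 10
  item 5: 10 − 5 = 5
  item 6: 0
  item 7: 10
  item 8: 10 − 1 = 9
  item 9: 3
  item 10: 10 − 4 = 6
  item 11: 5
Total = 5 + 1 + 6 + 10 + 5 + 0 + 10 + 9 + 3 + 6 + 5 = 60

60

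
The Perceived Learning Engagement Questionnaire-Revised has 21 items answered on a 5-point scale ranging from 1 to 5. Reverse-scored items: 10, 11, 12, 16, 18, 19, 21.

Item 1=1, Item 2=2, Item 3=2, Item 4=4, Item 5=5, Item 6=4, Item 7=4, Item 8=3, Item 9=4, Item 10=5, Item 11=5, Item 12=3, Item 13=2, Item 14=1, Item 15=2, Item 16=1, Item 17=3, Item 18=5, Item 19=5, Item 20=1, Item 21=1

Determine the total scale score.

Raw sum = 63. Reverse-scored items: 10, 11, 12, 16, 18, 19, 21; their raw sum = 25.
Each reversal replaces raw with 6 − raw, changing the total by 6 − 2·raw per item.
Total = 63 + 7·6 − 2·25 = 63 + 42 − 50 = 55

55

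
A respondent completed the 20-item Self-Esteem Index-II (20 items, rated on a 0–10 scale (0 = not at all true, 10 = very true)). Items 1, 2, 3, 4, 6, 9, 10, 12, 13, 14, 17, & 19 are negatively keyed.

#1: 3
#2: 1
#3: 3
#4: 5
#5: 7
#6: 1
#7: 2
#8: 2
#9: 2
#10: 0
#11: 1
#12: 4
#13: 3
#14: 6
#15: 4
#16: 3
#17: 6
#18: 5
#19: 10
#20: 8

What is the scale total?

Negatively keyed items use 10 − raw:
  item 1: 10 − 3 = 7
  item 2: 10 − 1 = 9
  item 3: 10 − 3 = 7
  item 4: 10 − 5 = 5
  item 6: 10 − 1 = 9
  item 9: 10 − 2 = 8
  item 10: 10 − 0 = 10
  item 12: 10 − 4 = 6
  item 13: 10 − 3 = 7
  item 14: 10 − 6 = 4
  item 17: 10 − 6 = 4
  item 19: 10 − 10 = 0
Scored responses: 7, 9, 7, 5, 7, 9, 2, 2, 8, 10, 1, 6, 7, 4, 4, 3, 4, 5, 0, 8
Total = 7 + 9 + 7 + 5 + 7 + 9 + 2 + 2 + 8 + 10 + 1 + 6 + 7 + 4 + 4 + 3 + 4 + 5 + 0 + 8 = 108

108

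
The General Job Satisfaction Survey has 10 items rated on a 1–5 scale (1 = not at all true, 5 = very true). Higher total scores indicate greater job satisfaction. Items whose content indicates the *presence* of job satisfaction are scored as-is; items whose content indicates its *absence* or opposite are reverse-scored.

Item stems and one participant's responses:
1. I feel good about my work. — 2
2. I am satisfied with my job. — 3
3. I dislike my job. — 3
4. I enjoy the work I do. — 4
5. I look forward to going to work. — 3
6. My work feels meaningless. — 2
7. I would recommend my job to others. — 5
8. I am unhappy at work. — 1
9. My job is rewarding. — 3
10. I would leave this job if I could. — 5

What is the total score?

Items 3, 6, 8, 10 describe the absence/opposite of job satisfaction → reverse-score.
reverse-coded value = 6 − response.
  item 1: 2
  item 2: 3
  item 3: 6 − 3 = 3
  item 4: 4
  item 5: 3
  item 6: 6 − 2 = 4
  item 7: 5
  item 8: 6 − 1 = 5
  item 9: 3
  item 10: 6 − 5 = 1
Total = 2 + 3 + 3 + 4 + 3 + 4 + 5 + 5 + 3 + 1 = 33

33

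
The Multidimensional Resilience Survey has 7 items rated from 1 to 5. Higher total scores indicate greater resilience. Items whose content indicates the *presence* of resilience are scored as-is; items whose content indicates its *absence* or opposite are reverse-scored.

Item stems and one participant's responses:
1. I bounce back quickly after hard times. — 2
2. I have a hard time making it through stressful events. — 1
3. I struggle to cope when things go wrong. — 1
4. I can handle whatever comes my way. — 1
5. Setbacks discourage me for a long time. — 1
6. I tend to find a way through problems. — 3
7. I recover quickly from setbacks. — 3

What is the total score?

24

Items 2, 3, 5 describe the absence/opposite of resilience → reverse-score.
on a 1–5 scale, reversed = 6 − raw.
  item 1: 2
  item 2: 6 − 1 = 5
  item 3: 6 − 1 = 5
  item 4: 1
  item 5: 6 − 1 = 5
  item 6: 3
  item 7: 3
Total = 2 + 5 + 5 + 1 + 5 + 3 + 3 = 24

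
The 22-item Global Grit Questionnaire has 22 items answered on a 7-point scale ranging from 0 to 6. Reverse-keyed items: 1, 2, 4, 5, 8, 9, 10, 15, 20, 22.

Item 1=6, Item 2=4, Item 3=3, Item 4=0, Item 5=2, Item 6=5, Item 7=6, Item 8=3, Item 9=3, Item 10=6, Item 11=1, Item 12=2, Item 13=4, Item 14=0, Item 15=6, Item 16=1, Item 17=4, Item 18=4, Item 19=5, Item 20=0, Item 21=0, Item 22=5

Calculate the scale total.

60

Raw sum = 70. Reverse-keyed items: 1, 2, 4, 5, 8, 9, 10, 15, 20, 22; their raw sum = 35.
Each reversal replaces raw with 6 − raw, changing the total by 6 − 2·raw per item.
Total = 70 + 10·6 − 2·35 = 70 + 60 − 70 = 60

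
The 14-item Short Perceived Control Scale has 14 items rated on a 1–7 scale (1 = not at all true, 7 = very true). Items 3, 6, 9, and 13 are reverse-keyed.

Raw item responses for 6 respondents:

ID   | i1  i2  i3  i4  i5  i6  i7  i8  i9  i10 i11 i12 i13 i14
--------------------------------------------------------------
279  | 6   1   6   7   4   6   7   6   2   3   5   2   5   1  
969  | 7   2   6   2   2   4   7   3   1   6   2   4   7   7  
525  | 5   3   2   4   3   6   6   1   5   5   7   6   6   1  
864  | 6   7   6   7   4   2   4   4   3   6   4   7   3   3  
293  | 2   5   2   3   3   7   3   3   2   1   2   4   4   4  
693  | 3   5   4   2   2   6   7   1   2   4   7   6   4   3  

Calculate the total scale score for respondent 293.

Respondent 293 raw: 2, 5, 2, 3, 3, 7, 3, 3, 2, 1, 2, 4, 4, 4.
Reverse-coded (on a 1–7 scale, reversed = 8 − raw):
  item 1: 2
  item 2: 5
  item 3: 8 − 2 = 6
  item 4: 3
  item 5: 3
  item 6: 8 − 7 = 1
  item 7: 3
  item 8: 3
  item 9: 8 − 2 = 6
  item 10: 1
  item 11: 2
  item 12: 4
  item 13: 8 − 4 = 4
  item 14: 4
Sum = 2 + 5 + 6 + 3 + 3 + 1 + 3 + 3 + 6 + 1 + 2 + 4 + 4 + 4 = 47

47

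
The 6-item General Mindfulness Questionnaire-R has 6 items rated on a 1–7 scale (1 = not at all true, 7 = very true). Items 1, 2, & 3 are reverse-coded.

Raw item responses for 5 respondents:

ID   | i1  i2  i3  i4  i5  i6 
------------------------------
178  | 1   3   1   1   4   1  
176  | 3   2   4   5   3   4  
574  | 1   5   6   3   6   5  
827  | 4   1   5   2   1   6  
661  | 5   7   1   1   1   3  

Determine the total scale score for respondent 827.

23

Respondent 827 raw: 4, 1, 5, 2, 1, 6.
Reverse-coded (reversed = (1+7) − raw = 8 − raw):
  item 1: 8 − 4 = 4
  item 2: 8 − 1 = 7
  item 3: 8 − 5 = 3
  item 4: 2
  item 5: 1
  item 6: 6
Sum = 4 + 7 + 3 + 2 + 1 + 6 = 23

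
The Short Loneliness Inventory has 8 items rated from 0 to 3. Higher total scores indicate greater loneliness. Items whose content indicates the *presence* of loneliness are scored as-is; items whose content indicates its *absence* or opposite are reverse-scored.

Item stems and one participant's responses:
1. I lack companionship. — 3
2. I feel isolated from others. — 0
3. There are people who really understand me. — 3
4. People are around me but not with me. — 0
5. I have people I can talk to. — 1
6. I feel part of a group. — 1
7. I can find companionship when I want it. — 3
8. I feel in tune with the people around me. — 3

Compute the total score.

Items 3, 5, 6, 7, 8 describe the absence/opposite of loneliness → reverse-score.
reverse-coded value = 3 − response.
  item 1: 3
  item 2: 0
  item 3: 3 − 3 = 0
  item 4: 0
  item 5: 3 − 1 = 2
  item 6: 3 − 1 = 2
  item 7: 3 − 3 = 0
  item 8: 3 − 3 = 0
Total = 3 + 0 + 0 + 0 + 2 + 2 + 0 + 0 = 7

7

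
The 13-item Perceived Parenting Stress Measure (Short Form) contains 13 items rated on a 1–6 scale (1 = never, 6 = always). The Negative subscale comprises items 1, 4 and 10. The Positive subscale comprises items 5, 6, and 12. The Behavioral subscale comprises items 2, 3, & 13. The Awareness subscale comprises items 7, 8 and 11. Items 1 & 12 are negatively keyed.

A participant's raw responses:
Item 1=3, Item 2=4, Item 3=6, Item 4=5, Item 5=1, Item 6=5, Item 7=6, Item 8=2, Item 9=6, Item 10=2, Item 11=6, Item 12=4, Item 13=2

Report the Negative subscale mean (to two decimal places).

Negative items: 1, 4, 10.
Of these, item 1 is negatively keyed; on a 1–6 scale, reversed = 7 − raw.
  item 1: 7 − 3 = 4
  item 4: 5
  item 10: 2
Sum = 4 + 5 + 2 = 11
Mean = 11 / 3 = 3.67

3.67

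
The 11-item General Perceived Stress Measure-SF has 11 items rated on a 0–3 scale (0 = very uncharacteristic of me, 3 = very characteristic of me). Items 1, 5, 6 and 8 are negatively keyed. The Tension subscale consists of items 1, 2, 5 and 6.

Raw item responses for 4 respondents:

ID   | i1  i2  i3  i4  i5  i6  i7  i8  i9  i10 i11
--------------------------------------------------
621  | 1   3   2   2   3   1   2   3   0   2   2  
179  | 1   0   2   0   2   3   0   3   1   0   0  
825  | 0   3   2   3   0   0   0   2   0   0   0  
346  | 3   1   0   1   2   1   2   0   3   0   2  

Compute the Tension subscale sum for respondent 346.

4

Respondent 346 raw: 3, 1, 0, 1, 2, 1, 2, 0, 3, 0, 2.
Tension items: 1, 2, 5, 6.
Reverse-coded (reversed = (0+3) − raw = 3 − raw):
  item 1: 3 − 3 = 0
  item 2: 1
  item 5: 3 − 2 = 1
  item 6: 3 − 1 = 2
Sum = 0 + 1 + 1 + 2 = 4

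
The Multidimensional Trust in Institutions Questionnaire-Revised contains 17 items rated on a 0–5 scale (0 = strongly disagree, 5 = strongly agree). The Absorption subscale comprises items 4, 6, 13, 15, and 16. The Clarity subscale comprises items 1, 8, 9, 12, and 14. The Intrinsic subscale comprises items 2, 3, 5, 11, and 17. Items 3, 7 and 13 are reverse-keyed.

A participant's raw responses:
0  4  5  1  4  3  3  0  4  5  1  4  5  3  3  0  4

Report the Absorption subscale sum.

7

Absorption items: 4, 6, 13, 15, 16.
Of these, item 13 is reverse-keyed; reversed = (0+5) − raw = 5 − raw.
  item 4: 1
  item 6: 3
  item 13: 5 − 5 = 0
  item 15: 3
  item 16: 0
Sum = 1 + 3 + 0 + 3 + 0 = 7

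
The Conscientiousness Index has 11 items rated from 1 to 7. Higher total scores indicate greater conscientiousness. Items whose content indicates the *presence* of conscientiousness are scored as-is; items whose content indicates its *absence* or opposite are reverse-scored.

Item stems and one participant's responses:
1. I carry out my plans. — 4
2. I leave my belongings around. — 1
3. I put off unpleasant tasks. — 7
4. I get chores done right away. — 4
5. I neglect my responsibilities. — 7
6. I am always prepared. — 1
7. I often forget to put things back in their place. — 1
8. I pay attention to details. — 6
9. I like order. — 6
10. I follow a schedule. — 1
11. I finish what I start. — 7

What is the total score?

45

Items 2, 3, 5, 7 describe the absence/opposite of conscientiousness → reverse-score.
reverse-coded value = 8 − response.
  item 1: 4
  item 2: 8 − 1 = 7
  item 3: 8 − 7 = 1
  item 4: 4
  item 5: 8 − 7 = 1
  item 6: 1
  item 7: 8 − 1 = 7
  item 8: 6
  item 9: 6
  item 10: 1
  item 11: 7
Total = 4 + 7 + 1 + 4 + 1 + 1 + 7 + 6 + 6 + 1 + 7 = 45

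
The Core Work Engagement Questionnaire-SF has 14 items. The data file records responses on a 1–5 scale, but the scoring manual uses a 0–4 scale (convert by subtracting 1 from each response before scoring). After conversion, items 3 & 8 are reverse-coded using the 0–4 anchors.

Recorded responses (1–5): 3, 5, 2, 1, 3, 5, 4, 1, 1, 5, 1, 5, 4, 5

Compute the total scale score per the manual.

37

Convert to 0–4: 2, 4, 1, 0, 2, 4, 3, 0, 0, 4, 0, 4, 3, 4
Reverse-coded (on a 0–4 scale, reversed = 4 − raw):
  item 3: 4 − 1 = 3
  item 8: 4 − 0 = 4
Scored: 2, 4, 3, 0, 2, 4, 3, 4, 0, 4, 0, 4, 3, 4
Total = 37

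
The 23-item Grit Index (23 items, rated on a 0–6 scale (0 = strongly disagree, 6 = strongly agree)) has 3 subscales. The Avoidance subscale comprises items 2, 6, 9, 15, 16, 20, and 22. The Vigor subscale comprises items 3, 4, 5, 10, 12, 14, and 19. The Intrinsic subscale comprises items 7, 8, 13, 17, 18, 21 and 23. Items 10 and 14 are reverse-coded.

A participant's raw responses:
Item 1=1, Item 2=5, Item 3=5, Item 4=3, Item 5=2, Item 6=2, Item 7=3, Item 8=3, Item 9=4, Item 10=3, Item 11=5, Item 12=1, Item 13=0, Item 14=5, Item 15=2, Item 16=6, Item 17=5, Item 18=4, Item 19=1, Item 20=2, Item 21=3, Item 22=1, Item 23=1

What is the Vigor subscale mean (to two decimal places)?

2.29

Vigor items: 3, 4, 5, 10, 12, 14, 19.
Of these, items 10 and 14 are reverse-coded; reverse-coded value = 6 − response.
  item 3: 5
  item 4: 3
  item 5: 2
  item 10: 6 − 3 = 3
  item 12: 1
  item 14: 6 − 5 = 1
  item 19: 1
Sum = 5 + 3 + 2 + 3 + 1 + 1 + 1 = 16
Mean = 16 / 7 = 2.29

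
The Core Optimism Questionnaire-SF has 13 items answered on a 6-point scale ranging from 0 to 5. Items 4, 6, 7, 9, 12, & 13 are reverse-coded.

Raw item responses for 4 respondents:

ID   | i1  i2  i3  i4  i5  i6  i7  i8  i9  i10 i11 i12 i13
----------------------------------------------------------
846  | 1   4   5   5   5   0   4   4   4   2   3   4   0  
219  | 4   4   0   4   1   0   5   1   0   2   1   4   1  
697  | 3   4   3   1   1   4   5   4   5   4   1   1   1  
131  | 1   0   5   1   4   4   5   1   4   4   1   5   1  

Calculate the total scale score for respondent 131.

Respondent 131 raw: 1, 0, 5, 1, 4, 4, 5, 1, 4, 4, 1, 5, 1.
Reverse-coded (reversed = (0+5) − raw = 5 − raw):
  item 1: 1
  item 2: 0
  item 3: 5
  item 4: 5 − 1 = 4
  item 5: 4
  item 6: 5 − 4 = 1
  item 7: 5 − 5 = 0
  item 8: 1
  item 9: 5 − 4 = 1
  item 10: 4
  item 11: 1
  item 12: 5 − 5 = 0
  item 13: 5 − 1 = 4
Sum = 1 + 0 + 5 + 4 + 4 + 1 + 0 + 1 + 1 + 4 + 1 + 0 + 4 = 26

26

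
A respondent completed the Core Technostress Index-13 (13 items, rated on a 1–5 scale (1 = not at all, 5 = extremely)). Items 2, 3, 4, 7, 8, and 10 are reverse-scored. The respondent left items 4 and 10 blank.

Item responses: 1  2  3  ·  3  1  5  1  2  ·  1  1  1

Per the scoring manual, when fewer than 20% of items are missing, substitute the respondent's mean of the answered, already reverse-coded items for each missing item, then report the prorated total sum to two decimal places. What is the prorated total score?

27.18

Reverse-coded (reverse-coded value = 6 − response):
  item 2: 6 − 2 = 4
  item 3: 6 − 3 = 3
  item 7: 6 − 5 = 1
  item 8: 6 − 1 = 5
Completed scored items (11 of 13): 1, 4, 3, 3, 1, 1, 5, 2, 1, 1, 1; sum = 23.
Person mean = 23 / 11 ≈ 2.0909
Prorated total = (23 / 11) × 13 = 27.18 (to 2 dp)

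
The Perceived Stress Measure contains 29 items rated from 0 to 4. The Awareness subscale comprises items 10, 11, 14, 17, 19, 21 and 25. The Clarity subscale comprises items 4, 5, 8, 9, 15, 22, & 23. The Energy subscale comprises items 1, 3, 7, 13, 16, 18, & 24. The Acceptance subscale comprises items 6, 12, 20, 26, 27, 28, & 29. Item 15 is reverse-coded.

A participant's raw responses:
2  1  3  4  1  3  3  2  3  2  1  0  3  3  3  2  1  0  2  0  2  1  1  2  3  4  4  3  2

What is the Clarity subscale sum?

Clarity items: 4, 5, 8, 9, 15, 22, 23.
Of these, item 15 is reverse-coded; on a 0–4 scale, reversed = 4 − raw.
  item 4: 4
  item 5: 1
  item 8: 2
  item 9: 3
  item 15: 4 − 3 = 1
  item 22: 1
  item 23: 1
Sum = 4 + 1 + 2 + 3 + 1 + 1 + 1 = 13

13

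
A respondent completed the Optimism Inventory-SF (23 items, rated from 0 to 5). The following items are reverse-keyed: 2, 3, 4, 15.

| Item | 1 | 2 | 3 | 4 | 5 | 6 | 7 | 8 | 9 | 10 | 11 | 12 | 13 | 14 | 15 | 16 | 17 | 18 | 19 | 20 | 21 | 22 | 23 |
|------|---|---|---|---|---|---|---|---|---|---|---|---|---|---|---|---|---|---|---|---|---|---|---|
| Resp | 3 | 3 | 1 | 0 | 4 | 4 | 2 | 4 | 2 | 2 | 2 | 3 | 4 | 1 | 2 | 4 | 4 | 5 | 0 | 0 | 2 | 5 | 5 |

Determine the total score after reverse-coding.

70

Apply reverse scoring (reversed = (0+5) − raw = 5 − raw):
  item 2: 5 − 3 = 2
  item 3: 5 − 1 = 4
  item 4: 5 − 0 = 5
  item 15: 5 − 2 = 3
After reverse-coding: 3, 2, 4, 5, 4, 4, 2, 4, 2, 2, 2, 3, 4, 1, 3, 4, 4, 5, 0, 0, 2, 5, 5
Total = 3 + 2 + 4 + 5 + 4 + 4 + 2 + 4 + 2 + 2 + 2 + 3 + 4 + 1 + 3 + 4 + 4 + 5 + 0 + 0 + 2 + 5 + 5 = 70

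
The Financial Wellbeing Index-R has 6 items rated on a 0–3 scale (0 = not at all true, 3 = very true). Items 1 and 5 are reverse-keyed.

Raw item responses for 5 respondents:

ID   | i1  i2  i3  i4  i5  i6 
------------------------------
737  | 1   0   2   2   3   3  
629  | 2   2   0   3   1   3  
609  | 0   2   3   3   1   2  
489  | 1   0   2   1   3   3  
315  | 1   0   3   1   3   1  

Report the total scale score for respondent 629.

Respondent 629 raw: 2, 2, 0, 3, 1, 3.
Reverse-coded (reverse-coded value = 3 − response):
  item 1: 3 − 2 = 1
  item 2: 2
  item 3: 0
  item 4: 3
  item 5: 3 − 1 = 2
  item 6: 3
Sum = 1 + 2 + 0 + 3 + 2 + 3 = 11

11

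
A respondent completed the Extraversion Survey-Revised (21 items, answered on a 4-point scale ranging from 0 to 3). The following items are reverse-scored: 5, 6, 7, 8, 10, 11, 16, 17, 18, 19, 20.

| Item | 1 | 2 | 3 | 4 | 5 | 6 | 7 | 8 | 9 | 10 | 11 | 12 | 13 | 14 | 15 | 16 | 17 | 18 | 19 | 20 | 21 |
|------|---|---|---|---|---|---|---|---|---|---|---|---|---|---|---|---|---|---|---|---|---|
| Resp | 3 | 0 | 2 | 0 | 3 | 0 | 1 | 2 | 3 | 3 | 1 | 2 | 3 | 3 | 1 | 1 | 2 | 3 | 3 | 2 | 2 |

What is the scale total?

31

Apply reverse scoring (reversed = (0+3) − raw = 3 − raw):
  item 5: 3 − 3 = 0
  item 6: 3 − 0 = 3
  item 7: 3 − 1 = 2
  item 8: 3 − 2 = 1
  item 10: 3 − 3 = 0
  item 11: 3 − 1 = 2
  item 16: 3 − 1 = 2
  item 17: 3 − 2 = 1
  item 18: 3 − 3 = 0
  item 19: 3 − 3 = 0
  item 20: 3 − 2 = 1
Scored responses: 3, 0, 2, 0, 0, 3, 2, 1, 3, 0, 2, 2, 3, 3, 1, 2, 1, 0, 0, 1, 2
Total = 3 + 0 + 2 + 0 + 0 + 3 + 2 + 1 + 3 + 0 + 2 + 2 + 3 + 3 + 1 + 2 + 1 + 0 + 0 + 1 + 2 = 31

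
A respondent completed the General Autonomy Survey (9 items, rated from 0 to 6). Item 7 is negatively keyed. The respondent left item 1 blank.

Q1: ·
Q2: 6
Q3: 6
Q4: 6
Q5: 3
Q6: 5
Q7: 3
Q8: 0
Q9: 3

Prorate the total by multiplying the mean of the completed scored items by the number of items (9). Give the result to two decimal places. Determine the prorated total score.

36.00

Reverse-coded (reverse-coded value = 6 − response):
  item 7: 6 − 3 = 3
Completed scored items (8 of 9): 6, 6, 6, 3, 5, 3, 0, 3; sum = 32.
Person mean = 32 / 8 ≈ 4.0000
Prorated total = (32 / 8) × 9 = 36.00 (to 2 dp)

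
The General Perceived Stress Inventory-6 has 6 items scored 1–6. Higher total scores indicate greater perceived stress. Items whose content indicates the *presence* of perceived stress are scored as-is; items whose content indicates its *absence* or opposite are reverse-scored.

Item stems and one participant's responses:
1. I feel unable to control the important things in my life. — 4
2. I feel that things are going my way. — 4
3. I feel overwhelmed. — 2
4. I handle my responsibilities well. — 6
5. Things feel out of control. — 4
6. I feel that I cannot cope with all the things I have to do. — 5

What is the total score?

19

Items 2, 4 describe the absence/opposite of perceived stress → reverse-score.
on a 1–6 scale, reversed = 7 − raw.
  item 1: 4
  item 2: 7 − 4 = 3
  item 3: 2
  item 4: 7 − 6 = 1
  item 5: 4
  item 6: 5
Total = 4 + 3 + 2 + 1 + 4 + 5 = 19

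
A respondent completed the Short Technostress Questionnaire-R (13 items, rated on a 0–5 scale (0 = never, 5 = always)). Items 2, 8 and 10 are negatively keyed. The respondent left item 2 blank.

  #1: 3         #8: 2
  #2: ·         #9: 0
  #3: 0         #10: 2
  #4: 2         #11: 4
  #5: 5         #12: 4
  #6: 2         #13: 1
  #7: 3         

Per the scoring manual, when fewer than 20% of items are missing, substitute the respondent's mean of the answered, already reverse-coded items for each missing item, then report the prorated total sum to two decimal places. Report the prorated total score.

Reverse-coded (reversed = (0+5) − raw = 5 − raw):
  item 8: 5 − 2 = 3
  item 10: 5 − 2 = 3
Completed scored items (12 of 13): 3, 0, 2, 5, 2, 3, 3, 0, 3, 4, 4, 1; sum = 30.
Person mean = 30 / 12 ≈ 2.5000
Prorated total = (30 / 12) × 13 = 32.50 (to 2 dp)

32.50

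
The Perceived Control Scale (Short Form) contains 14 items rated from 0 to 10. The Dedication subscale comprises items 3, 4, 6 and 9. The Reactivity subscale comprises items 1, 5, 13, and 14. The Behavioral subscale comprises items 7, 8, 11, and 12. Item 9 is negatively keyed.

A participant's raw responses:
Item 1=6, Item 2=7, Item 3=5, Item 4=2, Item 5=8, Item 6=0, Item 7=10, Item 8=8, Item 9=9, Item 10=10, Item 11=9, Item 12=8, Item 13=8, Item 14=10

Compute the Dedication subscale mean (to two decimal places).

Dedication items: 3, 4, 6, 9.
Of these, item 9 is negatively keyed; on a 0–10 scale, reversed = 10 − raw.
  item 3: 5
  item 4: 2
  item 6: 0
  item 9: 10 − 9 = 1
Sum = 5 + 2 + 0 + 1 = 8
Mean = 8 / 4 = 2.00

2.00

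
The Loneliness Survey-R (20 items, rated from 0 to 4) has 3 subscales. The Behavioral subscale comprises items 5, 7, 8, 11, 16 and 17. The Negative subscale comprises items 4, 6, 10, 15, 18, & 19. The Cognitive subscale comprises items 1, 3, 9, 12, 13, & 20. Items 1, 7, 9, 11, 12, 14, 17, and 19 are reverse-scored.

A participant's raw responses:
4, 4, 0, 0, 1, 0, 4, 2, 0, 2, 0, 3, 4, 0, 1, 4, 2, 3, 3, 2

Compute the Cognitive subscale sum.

Cognitive items: 1, 3, 9, 12, 13, 20.
Of these, items 1, 9, & 12 are reverse-scored; reversed = (0+4) − raw = 4 − raw.
  item 1: 4 − 4 = 0
  item 3: 0
  item 9: 4 − 0 = 4
  item 12: 4 − 3 = 1
  item 13: 4
  item 20: 2
Sum = 0 + 0 + 4 + 1 + 4 + 2 = 11

11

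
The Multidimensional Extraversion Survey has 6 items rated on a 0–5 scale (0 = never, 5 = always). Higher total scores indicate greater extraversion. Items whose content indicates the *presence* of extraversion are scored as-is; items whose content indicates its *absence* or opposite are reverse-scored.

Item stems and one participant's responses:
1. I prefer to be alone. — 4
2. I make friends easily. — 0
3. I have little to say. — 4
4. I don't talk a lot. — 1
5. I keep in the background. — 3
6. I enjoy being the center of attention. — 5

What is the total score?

13

Items 1, 3, 4, 5 describe the absence/opposite of extraversion → reverse-score.
on a 0–5 scale, reversed = 5 − raw.
  item 1: 5 − 4 = 1
  item 2: 0
  item 3: 5 − 4 = 1
  item 4: 5 − 1 = 4
  item 5: 5 − 3 = 2
  item 6: 5
Total = 1 + 0 + 1 + 4 + 2 + 5 = 13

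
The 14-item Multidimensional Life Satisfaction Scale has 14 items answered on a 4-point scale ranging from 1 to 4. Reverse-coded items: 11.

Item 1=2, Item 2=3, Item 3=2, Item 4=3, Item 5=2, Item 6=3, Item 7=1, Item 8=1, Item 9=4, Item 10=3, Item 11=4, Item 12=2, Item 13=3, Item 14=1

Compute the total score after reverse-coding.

31

Raw sum = 34. Reverse-coded items: 11; their raw sum = 4.
Each reversal replaces raw with 5 − raw, changing the total by 5 − 2·raw per item.
Total = 34 + 1·5 − 2·4 = 34 + 5 − 8 = 31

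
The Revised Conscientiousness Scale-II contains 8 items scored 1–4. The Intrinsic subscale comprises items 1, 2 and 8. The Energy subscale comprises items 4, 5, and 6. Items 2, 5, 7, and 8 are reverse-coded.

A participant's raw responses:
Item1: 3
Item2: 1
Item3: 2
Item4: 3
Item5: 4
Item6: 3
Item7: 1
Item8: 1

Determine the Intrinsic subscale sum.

11

Intrinsic items: 1, 2, 8.
Of these, items 2 and 8 are reverse-coded; on a 1–4 scale, reversed = 5 − raw.
  item 1: 3
  item 2: 5 − 1 = 4
  item 8: 5 − 1 = 4
Sum = 3 + 4 + 4 = 11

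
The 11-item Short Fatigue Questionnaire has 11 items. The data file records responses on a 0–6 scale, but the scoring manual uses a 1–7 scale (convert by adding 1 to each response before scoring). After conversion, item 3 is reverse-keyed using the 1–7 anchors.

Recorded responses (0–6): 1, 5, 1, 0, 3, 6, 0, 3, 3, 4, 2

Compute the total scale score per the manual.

Convert to 1–7: 2, 6, 2, 1, 4, 7, 1, 4, 4, 5, 3
Reverse-coded (reversed = (1+7) − raw = 8 − raw):
  item 3: 8 − 2 = 6
Scored: 2, 6, 6, 1, 4, 7, 1, 4, 4, 5, 3
Total = 43

43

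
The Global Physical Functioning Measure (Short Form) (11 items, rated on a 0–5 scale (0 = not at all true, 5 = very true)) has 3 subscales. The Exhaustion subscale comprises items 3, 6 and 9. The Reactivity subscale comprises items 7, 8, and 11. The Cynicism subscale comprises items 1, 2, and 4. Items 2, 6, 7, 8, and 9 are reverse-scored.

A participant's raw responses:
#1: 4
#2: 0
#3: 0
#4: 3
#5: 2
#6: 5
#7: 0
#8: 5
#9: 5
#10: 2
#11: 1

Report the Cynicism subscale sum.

12

Cynicism items: 1, 2, 4.
Of these, item 2 is reverse-scored; on a 0–5 scale, reversed = 5 − raw.
  item 1: 4
  item 2: 5 − 0 = 5
  item 4: 3
Sum = 4 + 5 + 3 = 12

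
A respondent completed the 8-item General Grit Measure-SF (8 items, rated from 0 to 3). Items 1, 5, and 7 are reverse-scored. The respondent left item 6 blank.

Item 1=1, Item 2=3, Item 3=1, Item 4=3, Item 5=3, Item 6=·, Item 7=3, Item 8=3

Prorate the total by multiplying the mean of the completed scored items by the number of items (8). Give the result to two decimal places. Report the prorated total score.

Reverse-coded (reversed = (0+3) − raw = 3 − raw):
  item 1: 3 − 1 = 2
  item 5: 3 − 3 = 0
  item 7: 3 − 3 = 0
Completed scored items (7 of 8): 2, 3, 1, 3, 0, 0, 3; sum = 12.
Person mean = 12 / 7 ≈ 1.7143
Prorated total = (12 / 7) × 8 = 13.71 (to 2 dp)

13.71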